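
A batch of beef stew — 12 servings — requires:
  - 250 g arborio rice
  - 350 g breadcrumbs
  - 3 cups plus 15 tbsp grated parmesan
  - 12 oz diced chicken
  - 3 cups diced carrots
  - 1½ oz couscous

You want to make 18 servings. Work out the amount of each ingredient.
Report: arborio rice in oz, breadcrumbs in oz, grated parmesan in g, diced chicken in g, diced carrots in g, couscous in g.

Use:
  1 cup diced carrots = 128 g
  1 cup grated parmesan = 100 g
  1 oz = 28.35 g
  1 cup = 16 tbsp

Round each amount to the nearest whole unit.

arborio rice: 13 oz; breadcrumbs: 19 oz; grated parmesan: 591 g; diced chicken: 510 g; diced carrots: 576 g; couscous: 64 g

Scaling factor: 18/12 = 3/2 = 1.5.
arborio rice: 250 g × 3/2 ÷ 28.35 g/oz ≈ 13 oz
breadcrumbs: 350 g × 3/2 ÷ 28.35 g/oz ≈ 19 oz
grated parmesan: (3 cup + 15 tbsp = 3.9375 cup) × 3/2 × 100 g/cup ≈ 591 g
diced chicken: 12 oz × 3/2 × 28.35 g/oz ≈ 510 g
diced carrots: 3 cup × 3/2 × 128 g/cup = 576 g
couscous: 1.5 oz × 3/2 × 28.35 g/oz ≈ 64 g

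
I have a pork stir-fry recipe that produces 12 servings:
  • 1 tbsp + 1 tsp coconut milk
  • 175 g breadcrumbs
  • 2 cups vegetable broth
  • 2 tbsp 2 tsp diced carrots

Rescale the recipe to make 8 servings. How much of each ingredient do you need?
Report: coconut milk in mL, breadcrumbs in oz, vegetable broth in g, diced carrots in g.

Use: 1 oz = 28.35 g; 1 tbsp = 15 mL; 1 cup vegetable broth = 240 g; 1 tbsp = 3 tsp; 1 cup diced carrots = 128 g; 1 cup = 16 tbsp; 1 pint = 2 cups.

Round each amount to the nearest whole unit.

Scaling factor: 8/12 = 2/3.
coconut milk: (1 tbsp + 1 tsp = 4/3 tbsp) × 2/3 × 15 mL/tbsp ≈ 13 mL
breadcrumbs: 175 g × 2/3 ÷ 28.35 g/oz ≈ 4 oz
vegetable broth: 2 cup × 2/3 × 240 g/cup = 320 g
diced carrots: (2 tbsp + 2 tsp = 8/3 tbsp) × 2/3 ÷ 16 tbsp/cup × 128 g/cup ≈ 14 g

coconut milk: 13 mL; breadcrumbs: 4 oz; vegetable broth: 320 g; diced carrots: 14 g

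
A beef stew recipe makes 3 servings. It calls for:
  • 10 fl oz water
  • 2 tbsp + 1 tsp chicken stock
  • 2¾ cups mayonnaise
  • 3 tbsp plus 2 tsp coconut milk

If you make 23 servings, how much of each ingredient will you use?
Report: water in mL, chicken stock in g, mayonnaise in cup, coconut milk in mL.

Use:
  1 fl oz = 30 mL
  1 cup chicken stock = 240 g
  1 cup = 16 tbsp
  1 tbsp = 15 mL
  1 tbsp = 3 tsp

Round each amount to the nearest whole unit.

Scaling factor: 23/3.
water: 10 fl oz × 23/3 × 30 mL/fl oz = 2300 mL
chicken stock: (2 tbsp + 1 tsp = 7/3 tbsp) × 23/3 ÷ 16 tbsp/cup × 240 g/cup ≈ 268 g
mayonnaise: 2.75 cup × 23/3 ≈ 21 cup
coconut milk: (3 tbsp + 2 tsp = 11/3 tbsp) × 23/3 × 15 mL/tbsp ≈ 422 mL

water: 2300 mL; chicken stock: 268 g; mayonnaise: 21 cup; coconut milk: 422 mL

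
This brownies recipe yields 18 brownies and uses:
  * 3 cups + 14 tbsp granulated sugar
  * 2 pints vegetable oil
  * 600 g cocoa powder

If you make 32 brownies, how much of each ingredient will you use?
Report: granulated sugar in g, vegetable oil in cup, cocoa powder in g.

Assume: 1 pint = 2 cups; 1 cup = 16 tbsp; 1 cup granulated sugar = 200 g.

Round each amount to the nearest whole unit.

granulated sugar: 1378 g; vegetable oil: 7 cup; cocoa powder: 1067 g

Scaling factor: 32/18 = 16/9.
granulated sugar: (3 cup + 14 tbsp = 3.875 cup) × 16/9 × 200 g/cup ≈ 1378 g
vegetable oil: 2 pint × 16/9 × 2 cup/pint ≈ 7 cup
cocoa powder: 600 g × 16/9 ≈ 1067 g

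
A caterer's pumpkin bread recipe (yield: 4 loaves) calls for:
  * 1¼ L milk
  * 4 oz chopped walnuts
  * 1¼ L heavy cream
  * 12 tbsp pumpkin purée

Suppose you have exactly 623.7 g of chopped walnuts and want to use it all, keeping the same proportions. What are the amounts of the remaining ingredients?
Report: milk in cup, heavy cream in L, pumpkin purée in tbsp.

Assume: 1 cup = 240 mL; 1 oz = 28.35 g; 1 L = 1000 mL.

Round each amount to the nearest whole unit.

milk: 29 cup; heavy cream: 7 L; pumpkin purée: 66 tbsp

The original recipe has 113.4 g of chopped walnuts, so the scaling factor is 623.7 ÷ 113.4 = 11/2 = 5.5.
milk: 1.25 L × 11/2 × 1000 mL/L ÷ 240 mL/cup ≈ 29 cup
heavy cream: 1.25 L × 11/2 ≈ 7 L
pumpkin purée: 12 tbsp × 11/2 = 66 tbsp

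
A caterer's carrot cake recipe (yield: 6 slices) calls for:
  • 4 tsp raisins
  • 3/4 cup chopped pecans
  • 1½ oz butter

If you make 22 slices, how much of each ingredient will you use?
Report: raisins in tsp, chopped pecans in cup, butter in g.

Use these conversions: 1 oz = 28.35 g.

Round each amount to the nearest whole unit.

raisins: 15 tsp; chopped pecans: 3 cup; butter: 156 g

Scaling factor: 22/6 = 11/3.
raisins: 4 tsp × 11/3 ≈ 15 tsp
chopped pecans: 0.75 cup × 11/3 ≈ 3 cup
butter: 1.5 oz × 11/3 × 28.35 g/oz ≈ 156 g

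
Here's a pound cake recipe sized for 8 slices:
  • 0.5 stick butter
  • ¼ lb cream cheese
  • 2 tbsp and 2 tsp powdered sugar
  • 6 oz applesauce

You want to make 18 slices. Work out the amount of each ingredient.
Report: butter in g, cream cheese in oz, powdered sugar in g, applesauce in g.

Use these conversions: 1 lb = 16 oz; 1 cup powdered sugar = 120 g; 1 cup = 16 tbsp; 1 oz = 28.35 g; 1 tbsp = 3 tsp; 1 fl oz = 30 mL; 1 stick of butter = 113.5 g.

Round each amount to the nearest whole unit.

Scaling factor: 18/8 = 9/4 = 2.25.
butter: 0.5 stick × 9/4 × 113.5 g/stick ≈ 128 g
cream cheese: 0.25 lb × 9/4 × 16 oz/lb = 9 oz
powdered sugar: (2 tbsp + 2 tsp = 8/3 tbsp) × 9/4 ÷ 16 tbsp/cup × 120 g/cup = 45 g
applesauce: 6 oz × 9/4 × 28.35 g/oz ≈ 383 g

butter: 128 g; cream cheese: 9 oz; powdered sugar: 45 g; applesauce: 383 g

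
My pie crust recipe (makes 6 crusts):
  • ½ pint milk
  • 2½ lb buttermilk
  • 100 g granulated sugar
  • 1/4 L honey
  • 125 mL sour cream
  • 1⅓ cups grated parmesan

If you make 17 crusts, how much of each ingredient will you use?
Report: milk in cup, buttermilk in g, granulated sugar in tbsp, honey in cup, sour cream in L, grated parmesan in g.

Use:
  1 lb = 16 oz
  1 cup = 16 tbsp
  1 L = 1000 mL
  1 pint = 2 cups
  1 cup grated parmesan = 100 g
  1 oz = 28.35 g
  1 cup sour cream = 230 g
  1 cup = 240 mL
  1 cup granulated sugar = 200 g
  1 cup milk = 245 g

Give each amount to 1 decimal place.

Scaling factor: 17/6.
milk: 0.5 pint × 17/6 × 2 cup/pint ≈ 2.8 cup
buttermilk: 2.5 lb × 17/6 × 16 oz/lb × 28.35 g/oz = 3213.0 g
granulated sugar: 100 g × 17/6 ÷ 200 g/cup × 16 tbsp/cup ≈ 22.7 tbsp
honey: 0.25 L × 17/6 × 1000 mL/L ÷ 240 mL/cup ≈ 3.0 cup
sour cream: 125 mL × 17/6 ÷ 1000 mL/L ≈ 0.4 L
grated parmesan: 4/3 cup × 17/6 × 100 g/cup ≈ 377.8 g

milk: 2.8 cup; buttermilk: 3213.0 g; granulated sugar: 22.7 tbsp; honey: 3.0 cup; sour cream: 0.4 L; grated parmesan: 377.8 g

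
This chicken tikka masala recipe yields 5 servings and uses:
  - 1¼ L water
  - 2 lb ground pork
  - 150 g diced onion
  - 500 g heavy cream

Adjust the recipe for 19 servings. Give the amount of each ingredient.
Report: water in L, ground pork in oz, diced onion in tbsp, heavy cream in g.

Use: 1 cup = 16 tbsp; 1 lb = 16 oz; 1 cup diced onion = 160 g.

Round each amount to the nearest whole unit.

water: 5 L; ground pork: 122 oz; diced onion: 57 tbsp; heavy cream: 1900 g

Scaling factor: 19/5 = 3.8.
water: 1.25 L × 19/5 ≈ 5 L
ground pork: 2 lb × 19/5 × 16 oz/lb ≈ 122 oz
diced onion: 150 g × 19/5 ÷ 160 g/cup × 16 tbsp/cup = 57 tbsp
heavy cream: 500 g × 19/5 = 1900 g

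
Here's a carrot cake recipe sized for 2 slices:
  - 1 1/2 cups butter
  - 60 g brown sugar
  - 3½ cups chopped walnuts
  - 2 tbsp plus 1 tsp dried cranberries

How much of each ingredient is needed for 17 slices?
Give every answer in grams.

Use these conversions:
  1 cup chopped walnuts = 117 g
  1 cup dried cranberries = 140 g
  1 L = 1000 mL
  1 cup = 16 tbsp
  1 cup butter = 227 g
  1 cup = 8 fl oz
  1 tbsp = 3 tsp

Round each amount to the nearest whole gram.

Scaling factor: 17/2 = 8.5.
butter: 1.5 cup × 17/2 × 227 g/cup ≈ 2894 g
brown sugar: 60 g × 17/2 = 510 g
chopped walnuts: 3.5 cup × 17/2 × 117 g/cup ≈ 3481 g
dried cranberries: (2 tbsp + 1 tsp = 7/3 tbsp) × 17/2 ÷ 16 tbsp/cup × 140 g/cup ≈ 174 g

butter: 2894 g; brown sugar: 510 g; chopped walnuts: 3481 g; dried cranberries: 174 g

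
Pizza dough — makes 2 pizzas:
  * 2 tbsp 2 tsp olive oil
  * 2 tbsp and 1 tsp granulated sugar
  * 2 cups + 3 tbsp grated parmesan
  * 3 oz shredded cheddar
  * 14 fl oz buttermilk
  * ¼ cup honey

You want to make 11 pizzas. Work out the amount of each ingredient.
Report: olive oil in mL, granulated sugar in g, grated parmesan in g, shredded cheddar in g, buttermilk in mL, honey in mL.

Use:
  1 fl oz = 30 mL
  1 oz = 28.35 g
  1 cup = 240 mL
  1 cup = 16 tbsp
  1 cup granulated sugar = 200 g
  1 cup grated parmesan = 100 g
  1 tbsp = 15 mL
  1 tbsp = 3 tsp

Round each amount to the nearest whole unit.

olive oil: 220 mL; granulated sugar: 160 g; grated parmesan: 1203 g; shredded cheddar: 468 g; buttermilk: 2310 mL; honey: 330 mL

Scaling factor: 11/2 = 5.5.
olive oil: (2 tbsp + 2 tsp = 8/3 tbsp) × 11/2 × 15 mL/tbsp = 220 mL
granulated sugar: (2 tbsp + 1 tsp = 7/3 tbsp) × 11/2 ÷ 16 tbsp/cup × 200 g/cup ≈ 160 g
grated parmesan: (2 cup + 3 tbsp = 2.1875 cup) × 11/2 × 100 g/cup ≈ 1203 g
shredded cheddar: 3 oz × 11/2 × 28.35 g/oz ≈ 468 g
buttermilk: 14 fl oz × 11/2 × 30 mL/fl oz = 2310 mL
honey: 0.25 cup × 11/2 × 240 mL/cup = 330 mL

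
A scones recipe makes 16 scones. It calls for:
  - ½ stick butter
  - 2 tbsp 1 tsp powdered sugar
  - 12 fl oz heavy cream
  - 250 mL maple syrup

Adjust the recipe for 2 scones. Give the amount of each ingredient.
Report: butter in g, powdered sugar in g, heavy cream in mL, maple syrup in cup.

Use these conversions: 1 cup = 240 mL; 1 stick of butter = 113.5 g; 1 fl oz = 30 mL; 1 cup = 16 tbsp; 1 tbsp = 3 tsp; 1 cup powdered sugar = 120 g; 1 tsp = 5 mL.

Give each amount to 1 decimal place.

Scaling factor: 2/16 = 1/8 = 0.125.
butter: 0.5 stick × 1/8 × 113.5 g/stick ≈ 7.1 g
powdered sugar: (2 tbsp + 1 tsp = 7/3 tbsp) × 1/8 ÷ 16 tbsp/cup × 120 g/cup ≈ 2.2 g
heavy cream: 12 fl oz × 1/8 × 30 mL/fl oz = 45.0 mL
maple syrup: 250 mL × 1/8 ÷ 240 mL/cup ≈ 0.1 cup

butter: 7.1 g; powdered sugar: 2.2 g; heavy cream: 45.0 mL; maple syrup: 0.1 cup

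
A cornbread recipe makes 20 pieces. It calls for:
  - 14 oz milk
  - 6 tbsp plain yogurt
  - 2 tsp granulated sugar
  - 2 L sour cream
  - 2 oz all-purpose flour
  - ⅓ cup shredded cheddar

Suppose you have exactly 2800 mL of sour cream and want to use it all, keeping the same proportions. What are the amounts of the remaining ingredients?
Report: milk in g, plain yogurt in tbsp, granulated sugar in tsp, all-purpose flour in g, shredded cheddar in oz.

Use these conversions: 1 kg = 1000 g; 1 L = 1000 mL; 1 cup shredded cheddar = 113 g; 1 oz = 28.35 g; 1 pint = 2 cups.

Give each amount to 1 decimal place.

milk: 555.7 g; plain yogurt: 8.4 tbsp; granulated sugar: 2.8 tsp; all-purpose flour: 79.4 g; shredded cheddar: 1.9 oz

The original recipe has 2000 mL of sour cream, so the scaling factor is 2800 ÷ 2000 = 7/5 = 1.4.
milk: 14 oz × 7/5 × 28.35 g/oz ≈ 555.7 g
plain yogurt: 6 tbsp × 7/5 = 8.4 tbsp
granulated sugar: 2 tsp × 7/5 = 2.8 tsp
all-purpose flour: 2 oz × 7/5 × 28.35 g/oz ≈ 79.4 g
shredded cheddar: 1/3 cup × 7/5 × 113 g/cup ÷ 28.35 g/oz ≈ 1.9 oz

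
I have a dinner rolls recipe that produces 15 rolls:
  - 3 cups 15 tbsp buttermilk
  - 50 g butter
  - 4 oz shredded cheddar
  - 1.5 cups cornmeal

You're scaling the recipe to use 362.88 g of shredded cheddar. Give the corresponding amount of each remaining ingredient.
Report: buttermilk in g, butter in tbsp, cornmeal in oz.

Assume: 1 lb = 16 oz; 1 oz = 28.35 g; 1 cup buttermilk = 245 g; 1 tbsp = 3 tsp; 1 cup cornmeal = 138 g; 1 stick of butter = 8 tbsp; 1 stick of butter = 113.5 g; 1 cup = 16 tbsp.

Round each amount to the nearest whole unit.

buttermilk: 3087 g; butter: 11 tbsp; cornmeal: 23 oz

The original recipe has 113.4 g of shredded cheddar, so the scaling factor is 362.88 ÷ 113.4 = 16/5 = 3.2.
buttermilk: (3 cup + 15 tbsp = 3.9375 cup) × 16/5 × 245 g/cup = 3087 g
butter: 50 g × 16/5 ÷ 113.5 g/stick × 8 tbsp/stick ≈ 11 tbsp
cornmeal: 1.5 cup × 16/5 × 138 g/cup ÷ 28.35 g/oz ≈ 23 oz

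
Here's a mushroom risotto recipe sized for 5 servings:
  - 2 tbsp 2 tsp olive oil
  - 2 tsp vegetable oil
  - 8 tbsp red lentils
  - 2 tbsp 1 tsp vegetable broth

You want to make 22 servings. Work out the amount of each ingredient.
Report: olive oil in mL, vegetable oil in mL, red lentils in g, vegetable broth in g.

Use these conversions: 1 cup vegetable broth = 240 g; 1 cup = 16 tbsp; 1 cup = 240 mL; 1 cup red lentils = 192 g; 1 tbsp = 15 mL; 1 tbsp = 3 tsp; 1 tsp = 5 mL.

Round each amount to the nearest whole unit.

olive oil: 176 mL; vegetable oil: 44 mL; red lentils: 422 g; vegetable broth: 154 g

Scaling factor: 22/5 = 4.4.
olive oil: (2 tbsp + 2 tsp = 8/3 tbsp) × 22/5 × 15 mL/tbsp = 176 mL
vegetable oil: 2 tsp × 22/5 × 5 mL/tsp = 44 mL
red lentils: 8 tbsp × 22/5 ÷ 16 tbsp/cup × 192 g/cup ≈ 422 g
vegetable broth: (2 tbsp + 1 tsp = 7/3 tbsp) × 22/5 ÷ 16 tbsp/cup × 240 g/cup = 154 g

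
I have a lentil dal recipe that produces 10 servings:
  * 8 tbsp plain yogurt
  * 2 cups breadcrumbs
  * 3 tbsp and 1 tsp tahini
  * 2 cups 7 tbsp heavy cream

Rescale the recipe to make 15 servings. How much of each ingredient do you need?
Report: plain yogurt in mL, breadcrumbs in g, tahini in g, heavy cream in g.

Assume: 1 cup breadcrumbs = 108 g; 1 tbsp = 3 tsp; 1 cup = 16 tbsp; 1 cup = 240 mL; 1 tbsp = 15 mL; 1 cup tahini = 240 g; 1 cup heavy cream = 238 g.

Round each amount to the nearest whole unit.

Scaling factor: 15/10 = 3/2 = 1.5.
plain yogurt: 8 tbsp × 3/2 × 15 mL/tbsp = 180 mL
breadcrumbs: 2 cup × 3/2 × 108 g/cup = 324 g
tahini: (3 tbsp + 1 tsp = 10/3 tbsp) × 3/2 ÷ 16 tbsp/cup × 240 g/cup = 75 g
heavy cream: (2 cup + 7 tbsp = 2.4375 cup) × 3/2 × 238 g/cup ≈ 870 g

plain yogurt: 180 mL; breadcrumbs: 324 g; tahini: 75 g; heavy cream: 870 g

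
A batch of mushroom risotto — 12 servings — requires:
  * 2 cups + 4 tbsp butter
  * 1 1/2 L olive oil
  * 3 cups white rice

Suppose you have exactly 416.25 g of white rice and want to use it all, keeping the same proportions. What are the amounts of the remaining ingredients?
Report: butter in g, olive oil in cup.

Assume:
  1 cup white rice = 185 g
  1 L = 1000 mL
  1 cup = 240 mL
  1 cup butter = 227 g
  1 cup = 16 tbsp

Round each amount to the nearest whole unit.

butter: 383 g; olive oil: 5 cup

The original recipe has 555 g of white rice, so the scaling factor is 416.25 ÷ 555 = 3/4 = 0.75.
butter: (2 cup + 4 tbsp = 2.25 cup) × 3/4 × 227 g/cup ≈ 383 g
olive oil: 1.5 L × 3/4 × 1000 mL/L ÷ 240 mL/cup ≈ 5 cup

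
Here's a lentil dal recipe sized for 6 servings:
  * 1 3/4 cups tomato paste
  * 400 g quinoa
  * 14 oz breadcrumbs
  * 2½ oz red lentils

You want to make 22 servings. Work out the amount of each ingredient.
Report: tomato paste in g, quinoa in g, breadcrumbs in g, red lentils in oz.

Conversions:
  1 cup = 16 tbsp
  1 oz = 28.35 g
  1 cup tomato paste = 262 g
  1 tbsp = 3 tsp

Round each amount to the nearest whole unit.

tomato paste: 1681 g; quinoa: 1467 g; breadcrumbs: 1455 g; red lentils: 9 oz

Scaling factor: 22/6 = 11/3.
tomato paste: 1.75 cup × 11/3 × 262 g/cup ≈ 1681 g
quinoa: 400 g × 11/3 ≈ 1467 g
breadcrumbs: 14 oz × 11/3 × 28.35 g/oz ≈ 1455 g
red lentils: 2.5 oz × 11/3 ≈ 9 oz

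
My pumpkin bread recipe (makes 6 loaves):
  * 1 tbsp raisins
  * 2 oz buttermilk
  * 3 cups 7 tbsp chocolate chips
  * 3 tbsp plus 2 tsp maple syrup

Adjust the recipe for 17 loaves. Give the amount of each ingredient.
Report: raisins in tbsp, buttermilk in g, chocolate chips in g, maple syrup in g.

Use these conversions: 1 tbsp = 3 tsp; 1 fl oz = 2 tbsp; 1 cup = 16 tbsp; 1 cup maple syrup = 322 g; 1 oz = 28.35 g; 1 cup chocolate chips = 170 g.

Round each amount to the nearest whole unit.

raisins: 3 tbsp; buttermilk: 161 g; chocolate chips: 1656 g; maple syrup: 209 g

Scaling factor: 17/6.
raisins: 1 tbsp × 17/6 ≈ 3 tbsp
buttermilk: 2 oz × 17/6 × 28.35 g/oz ≈ 161 g
chocolate chips: (3 cup + 7 tbsp = 3.4375 cup) × 17/6 × 170 g/cup ≈ 1656 g
maple syrup: (3 tbsp + 2 tsp = 11/3 tbsp) × 17/6 ÷ 16 tbsp/cup × 322 g/cup ≈ 209 g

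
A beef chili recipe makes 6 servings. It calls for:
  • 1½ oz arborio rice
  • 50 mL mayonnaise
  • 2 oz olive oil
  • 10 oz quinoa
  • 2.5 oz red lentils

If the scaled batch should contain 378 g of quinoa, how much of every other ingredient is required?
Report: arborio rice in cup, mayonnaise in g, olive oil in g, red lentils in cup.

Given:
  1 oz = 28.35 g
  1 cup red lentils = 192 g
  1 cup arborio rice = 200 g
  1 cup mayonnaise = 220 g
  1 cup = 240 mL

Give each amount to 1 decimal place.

arborio rice: 0.3 cup; mayonnaise: 61.1 g; olive oil: 75.6 g; red lentils: 0.5 cup

The original recipe has 283.5 g of quinoa, so the scaling factor is 378 ÷ 283.5 = 4/3.
arborio rice: 1.5 oz × 4/3 × 28.35 g/oz ÷ 200 g/cup ≈ 0.3 cup
mayonnaise: 50 mL × 4/3 ÷ 240 mL/cup × 220 g/cup ≈ 61.1 g
olive oil: 2 oz × 4/3 × 28.35 g/oz = 75.6 g
red lentils: 2.5 oz × 4/3 × 28.35 g/oz ÷ 192 g/cup ≈ 0.5 cup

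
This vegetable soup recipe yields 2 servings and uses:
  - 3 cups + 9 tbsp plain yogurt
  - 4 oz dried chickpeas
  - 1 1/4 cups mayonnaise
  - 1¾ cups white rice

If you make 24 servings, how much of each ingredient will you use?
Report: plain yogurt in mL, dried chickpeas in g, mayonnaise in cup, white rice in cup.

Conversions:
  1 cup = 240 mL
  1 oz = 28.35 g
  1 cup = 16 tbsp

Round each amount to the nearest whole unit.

Scaling factor: 24/2 = 12.
plain yogurt: (3 cup + 9 tbsp = 3.5625 cup) × 12 × 240 mL/cup = 10260 mL
dried chickpeas: 4 oz × 12 × 28.35 g/oz ≈ 1361 g
mayonnaise: 1.25 cup × 12 = 15 cup
white rice: 1.75 cup × 12 = 21 cup

plain yogurt: 10260 mL; dried chickpeas: 1361 g; mayonnaise: 15 cup; white rice: 21 cup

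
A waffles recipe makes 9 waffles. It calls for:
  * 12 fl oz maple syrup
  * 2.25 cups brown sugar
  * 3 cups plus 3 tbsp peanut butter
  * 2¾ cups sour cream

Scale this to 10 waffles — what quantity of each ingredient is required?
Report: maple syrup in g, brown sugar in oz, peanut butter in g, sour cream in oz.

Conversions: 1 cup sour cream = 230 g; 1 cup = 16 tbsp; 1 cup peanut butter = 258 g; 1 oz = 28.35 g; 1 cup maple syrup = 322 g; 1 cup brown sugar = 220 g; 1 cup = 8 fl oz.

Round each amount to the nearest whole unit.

Scaling factor: 10/9.
maple syrup: 12 fl oz × 10/9 ÷ 8 fl oz/cup × 322 g/cup ≈ 537 g
brown sugar: 2.25 cup × 10/9 × 220 g/cup ÷ 28.35 g/oz ≈ 19 oz
peanut butter: (3 cup + 3 tbsp = 3.1875 cup) × 10/9 × 258 g/cup ≈ 914 g
sour cream: 2.75 cup × 10/9 × 230 g/cup ÷ 28.35 g/oz ≈ 25 oz

maple syrup: 537 g; brown sugar: 19 oz; peanut butter: 914 g; sour cream: 25 oz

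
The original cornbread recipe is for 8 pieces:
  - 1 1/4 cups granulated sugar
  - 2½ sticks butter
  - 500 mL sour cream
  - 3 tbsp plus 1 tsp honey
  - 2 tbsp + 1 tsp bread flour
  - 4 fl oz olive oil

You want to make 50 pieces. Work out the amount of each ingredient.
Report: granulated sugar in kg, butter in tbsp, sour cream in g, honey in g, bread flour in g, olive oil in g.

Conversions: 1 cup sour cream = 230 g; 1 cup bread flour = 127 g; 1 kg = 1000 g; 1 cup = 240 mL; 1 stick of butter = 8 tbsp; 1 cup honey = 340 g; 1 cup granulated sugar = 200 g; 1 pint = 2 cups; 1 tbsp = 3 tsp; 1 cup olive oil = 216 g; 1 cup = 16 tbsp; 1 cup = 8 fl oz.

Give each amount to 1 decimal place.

Scaling factor: 50/8 = 25/4 = 6.25.
granulated sugar: 1.25 cup × 25/4 × 200 g/cup ÷ 1000 g/kg ≈ 1.6 kg
butter: 2.5 stick × 25/4 × 8 tbsp/stick = 125.0 tbsp
sour cream: 500 mL × 25/4 ÷ 240 mL/cup × 230 g/cup ≈ 2994.8 g
honey: (3 tbsp + 1 tsp = 10/3 tbsp) × 25/4 ÷ 16 tbsp/cup × 340 g/cup ≈ 442.7 g
bread flour: (2 tbsp + 1 tsp = 7/3 tbsp) × 25/4 ÷ 16 tbsp/cup × 127 g/cup ≈ 115.8 g
olive oil: 4 fl oz × 25/4 ÷ 8 fl oz/cup × 216 g/cup = 675.0 g

granulated sugar: 1.6 kg; butter: 125.0 tbsp; sour cream: 2994.8 g; honey: 442.7 g; bread flour: 115.8 g; olive oil: 675.0 g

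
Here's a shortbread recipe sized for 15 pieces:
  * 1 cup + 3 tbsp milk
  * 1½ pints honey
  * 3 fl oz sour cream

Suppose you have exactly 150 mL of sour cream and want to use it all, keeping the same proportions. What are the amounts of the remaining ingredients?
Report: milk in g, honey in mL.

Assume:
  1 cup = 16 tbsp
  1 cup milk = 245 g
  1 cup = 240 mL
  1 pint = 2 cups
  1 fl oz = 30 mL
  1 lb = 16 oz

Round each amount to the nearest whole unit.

milk: 485 g; honey: 1200 mL

The original recipe has 90 mL of sour cream, so the scaling factor is 150 ÷ 90 = 5/3.
milk: (1 cup + 3 tbsp = 1.1875 cup) × 5/3 × 245 g/cup ≈ 485 g
honey: 1.5 pint × 5/3 × 2 cup/pint × 240 mL/cup = 1200 mL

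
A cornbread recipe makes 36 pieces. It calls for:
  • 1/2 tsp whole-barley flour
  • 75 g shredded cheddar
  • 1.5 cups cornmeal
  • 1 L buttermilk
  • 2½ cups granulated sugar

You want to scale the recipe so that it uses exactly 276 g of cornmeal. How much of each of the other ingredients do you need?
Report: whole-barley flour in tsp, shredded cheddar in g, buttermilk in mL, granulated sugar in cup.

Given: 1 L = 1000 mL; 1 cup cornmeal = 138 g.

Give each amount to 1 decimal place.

The original recipe has 207 g of cornmeal, so the scaling factor is 276 ÷ 207 = 4/3.
whole-barley flour: 0.5 tsp × 4/3 ≈ 0.7 tsp
shredded cheddar: 75 g × 4/3 = 100.0 g
buttermilk: 1 L × 4/3 × 1000 mL/L ≈ 1333.3 mL
granulated sugar: 2.5 cup × 4/3 ≈ 3.3 cup

whole-barley flour: 0.7 tsp; shredded cheddar: 100.0 g; buttermilk: 1333.3 mL; granulated sugar: 3.3 cup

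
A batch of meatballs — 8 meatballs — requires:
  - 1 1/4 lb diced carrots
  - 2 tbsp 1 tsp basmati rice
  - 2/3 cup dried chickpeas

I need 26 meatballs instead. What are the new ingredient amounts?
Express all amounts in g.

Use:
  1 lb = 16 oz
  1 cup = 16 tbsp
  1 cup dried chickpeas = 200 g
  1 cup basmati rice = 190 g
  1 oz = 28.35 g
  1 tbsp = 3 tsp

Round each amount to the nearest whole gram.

Scaling factor: 26/8 = 13/4 = 3.25.
diced carrots: 1.25 lb × 13/4 × 16 oz/lb × 28.35 g/oz ≈ 1843 g
basmati rice: (2 tbsp + 1 tsp = 7/3 tbsp) × 13/4 ÷ 16 tbsp/cup × 190 g/cup ≈ 90 g
dried chickpeas: 2/3 cup × 13/4 × 200 g/cup ≈ 433 g

diced carrots: 1843 g; basmati rice: 90 g; dried chickpeas: 433 g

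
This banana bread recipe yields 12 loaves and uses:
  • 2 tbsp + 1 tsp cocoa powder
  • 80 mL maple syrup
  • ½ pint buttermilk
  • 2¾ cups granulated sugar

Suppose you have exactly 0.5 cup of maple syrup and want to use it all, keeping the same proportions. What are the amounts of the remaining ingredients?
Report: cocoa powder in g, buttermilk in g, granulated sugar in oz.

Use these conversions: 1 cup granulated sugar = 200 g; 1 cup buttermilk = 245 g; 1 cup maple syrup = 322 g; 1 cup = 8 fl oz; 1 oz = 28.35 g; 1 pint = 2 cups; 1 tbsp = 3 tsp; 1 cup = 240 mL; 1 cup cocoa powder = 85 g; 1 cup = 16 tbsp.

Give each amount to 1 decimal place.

cocoa powder: 18.6 g; buttermilk: 367.5 g; granulated sugar: 29.1 oz

The original recipe has 1/3 cup of maple syrup, so the scaling factor is 0.5 ÷ 1/3 = 3/2 = 1.5.
cocoa powder: (2 tbsp + 1 tsp = 7/3 tbsp) × 3/2 ÷ 16 tbsp/cup × 85 g/cup ≈ 18.6 g
buttermilk: 0.5 pint × 3/2 × 2 cup/pint × 245 g/cup = 367.5 g
granulated sugar: 2.75 cup × 3/2 × 200 g/cup ÷ 28.35 g/oz ≈ 29.1 oz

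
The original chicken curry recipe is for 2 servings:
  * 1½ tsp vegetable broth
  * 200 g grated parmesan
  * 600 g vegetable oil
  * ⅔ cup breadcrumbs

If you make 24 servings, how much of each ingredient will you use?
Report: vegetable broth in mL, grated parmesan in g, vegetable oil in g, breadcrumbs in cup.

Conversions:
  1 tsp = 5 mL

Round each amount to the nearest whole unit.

vegetable broth: 90 mL; grated parmesan: 2400 g; vegetable oil: 7200 g; breadcrumbs: 8 cup

Scaling factor: 24/2 = 12.
vegetable broth: 1.5 tsp × 12 × 5 mL/tsp = 90 mL
grated parmesan: 200 g × 12 = 2400 g
vegetable oil: 600 g × 12 = 7200 g
breadcrumbs: 2/3 cup × 12 = 8 cup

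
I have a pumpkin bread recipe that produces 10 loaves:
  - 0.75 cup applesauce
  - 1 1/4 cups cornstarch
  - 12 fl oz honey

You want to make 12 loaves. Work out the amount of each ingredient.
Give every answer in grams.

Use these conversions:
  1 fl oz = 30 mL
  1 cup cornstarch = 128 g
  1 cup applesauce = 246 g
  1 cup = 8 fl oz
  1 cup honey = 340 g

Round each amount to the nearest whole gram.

applesauce: 221 g; cornstarch: 192 g; honey: 612 g

Scaling factor: 12/10 = 6/5 = 1.2.
applesauce: 0.75 cup × 6/5 × 246 g/cup ≈ 221 g
cornstarch: 1.25 cup × 6/5 × 128 g/cup = 192 g
honey: 12 fl oz × 6/5 ÷ 8 fl oz/cup × 340 g/cup = 612 g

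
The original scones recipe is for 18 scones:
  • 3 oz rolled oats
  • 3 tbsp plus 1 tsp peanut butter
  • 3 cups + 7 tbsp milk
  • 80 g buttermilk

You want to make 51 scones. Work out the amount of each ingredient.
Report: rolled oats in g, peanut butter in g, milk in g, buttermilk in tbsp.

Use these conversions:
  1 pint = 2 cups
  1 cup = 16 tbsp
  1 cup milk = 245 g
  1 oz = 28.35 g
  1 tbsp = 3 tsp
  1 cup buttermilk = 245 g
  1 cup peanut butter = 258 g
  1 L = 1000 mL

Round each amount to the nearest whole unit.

Scaling factor: 51/18 = 17/6.
rolled oats: 3 oz × 17/6 × 28.35 g/oz ≈ 241 g
peanut butter: (3 tbsp + 1 tsp = 10/3 tbsp) × 17/6 ÷ 16 tbsp/cup × 258 g/cup ≈ 152 g
milk: (3 cup + 7 tbsp = 3.4375 cup) × 17/6 × 245 g/cup ≈ 2386 g
buttermilk: 80 g × 17/6 ÷ 245 g/cup × 16 tbsp/cup ≈ 15 tbsp

rolled oats: 241 g; peanut butter: 152 g; milk: 2386 g; buttermilk: 15 tbsp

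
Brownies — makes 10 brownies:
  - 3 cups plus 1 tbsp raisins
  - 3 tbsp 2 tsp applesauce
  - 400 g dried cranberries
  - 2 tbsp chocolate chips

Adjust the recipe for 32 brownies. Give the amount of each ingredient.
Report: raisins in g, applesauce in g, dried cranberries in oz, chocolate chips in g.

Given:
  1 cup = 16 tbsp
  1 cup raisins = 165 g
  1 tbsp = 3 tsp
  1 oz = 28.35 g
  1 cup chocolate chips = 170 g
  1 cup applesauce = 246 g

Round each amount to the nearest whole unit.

Scaling factor: 32/10 = 16/5 = 3.2.
raisins: (3 cup + 1 tbsp = 3.0625 cup) × 16/5 × 165 g/cup = 1617 g
applesauce: (3 tbsp + 2 tsp = 11/3 tbsp) × 16/5 ÷ 16 tbsp/cup × 246 g/cup ≈ 180 g
dried cranberries: 400 g × 16/5 ÷ 28.35 g/oz ≈ 45 oz
chocolate chips: 2 tbsp × 16/5 ÷ 16 tbsp/cup × 170 g/cup = 68 g

raisins: 1617 g; applesauce: 180 g; dried cranberries: 45 oz; chocolate chips: 68 g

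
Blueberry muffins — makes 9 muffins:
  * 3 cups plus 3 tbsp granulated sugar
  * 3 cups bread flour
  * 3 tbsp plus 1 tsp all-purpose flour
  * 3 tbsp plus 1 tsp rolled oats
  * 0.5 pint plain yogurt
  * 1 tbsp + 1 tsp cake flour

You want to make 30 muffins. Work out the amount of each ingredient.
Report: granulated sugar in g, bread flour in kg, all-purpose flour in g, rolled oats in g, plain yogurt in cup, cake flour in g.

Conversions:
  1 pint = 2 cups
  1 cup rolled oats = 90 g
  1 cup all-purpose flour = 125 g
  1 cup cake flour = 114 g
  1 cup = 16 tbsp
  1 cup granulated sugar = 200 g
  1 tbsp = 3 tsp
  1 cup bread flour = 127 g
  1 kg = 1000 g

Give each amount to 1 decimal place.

Scaling factor: 30/9 = 10/3.
granulated sugar: (3 cup + 3 tbsp = 3.1875 cup) × 10/3 × 200 g/cup = 2125.0 g
bread flour: 3 cup × 10/3 × 127 g/cup ÷ 1000 g/kg ≈ 1.3 kg
all-purpose flour: (3 tbsp + 1 tsp = 10/3 tbsp) × 10/3 ÷ 16 tbsp/cup × 125 g/cup ≈ 86.8 g
rolled oats: (3 tbsp + 1 tsp = 10/3 tbsp) × 10/3 ÷ 16 tbsp/cup × 90 g/cup = 62.5 g
plain yogurt: 0.5 pint × 10/3 × 2 cup/pint ≈ 3.3 cup
cake flour: (1 tbsp + 1 tsp = 4/3 tbsp) × 10/3 ÷ 16 tbsp/cup × 114 g/cup ≈ 31.7 g

granulated sugar: 2125.0 g; bread flour: 1.3 kg; all-purpose flour: 86.8 g; rolled oats: 62.5 g; plain yogurt: 3.3 cup; cake flour: 31.7 g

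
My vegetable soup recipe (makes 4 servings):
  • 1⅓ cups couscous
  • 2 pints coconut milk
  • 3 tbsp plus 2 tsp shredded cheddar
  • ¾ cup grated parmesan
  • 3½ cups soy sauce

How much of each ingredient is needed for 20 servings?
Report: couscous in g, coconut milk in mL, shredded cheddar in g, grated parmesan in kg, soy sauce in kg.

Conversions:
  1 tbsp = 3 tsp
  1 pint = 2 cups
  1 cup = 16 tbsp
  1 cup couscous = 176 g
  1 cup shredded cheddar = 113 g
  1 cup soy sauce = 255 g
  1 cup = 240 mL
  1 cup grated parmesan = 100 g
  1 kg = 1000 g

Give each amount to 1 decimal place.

Scaling factor: 20/4 = 5.
couscous: 4/3 cup × 5 × 176 g/cup ≈ 1173.3 g
coconut milk: 2 pint × 5 × 2 cup/pint × 240 mL/cup = 4800.0 mL
shredded cheddar: (3 tbsp + 2 tsp = 11/3 tbsp) × 5 ÷ 16 tbsp/cup × 113 g/cup ≈ 129.5 g
grated parmesan: 0.75 cup × 5 × 100 g/cup ÷ 1000 g/kg ≈ 0.4 kg
soy sauce: 3.5 cup × 5 × 255 g/cup ÷ 1000 g/kg ≈ 4.5 kg

couscous: 1173.3 g; coconut milk: 4800.0 mL; shredded cheddar: 129.5 g; grated parmesan: 0.4 kg; soy sauce: 4.5 kg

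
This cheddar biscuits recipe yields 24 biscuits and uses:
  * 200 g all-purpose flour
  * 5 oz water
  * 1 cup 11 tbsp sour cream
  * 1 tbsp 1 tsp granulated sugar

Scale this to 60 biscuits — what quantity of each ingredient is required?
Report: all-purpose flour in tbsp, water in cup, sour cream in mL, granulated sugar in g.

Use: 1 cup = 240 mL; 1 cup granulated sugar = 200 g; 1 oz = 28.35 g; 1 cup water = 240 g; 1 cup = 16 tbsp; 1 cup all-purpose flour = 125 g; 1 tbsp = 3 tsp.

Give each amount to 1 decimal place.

Scaling factor: 60/24 = 5/2 = 2.5.
all-purpose flour: 200 g × 5/2 ÷ 125 g/cup × 16 tbsp/cup = 64.0 tbsp
water: 5 oz × 5/2 × 28.35 g/oz ÷ 240 g/cup ≈ 1.5 cup
sour cream: (1 cup + 11 tbsp = 1.6875 cup) × 5/2 × 240 mL/cup = 1012.5 mL
granulated sugar: (1 tbsp + 1 tsp = 4/3 tbsp) × 5/2 ÷ 16 tbsp/cup × 200 g/cup ≈ 41.7 g

all-purpose flour: 64.0 tbsp; water: 1.5 cup; sour cream: 1012.5 mL; granulated sugar: 41.7 g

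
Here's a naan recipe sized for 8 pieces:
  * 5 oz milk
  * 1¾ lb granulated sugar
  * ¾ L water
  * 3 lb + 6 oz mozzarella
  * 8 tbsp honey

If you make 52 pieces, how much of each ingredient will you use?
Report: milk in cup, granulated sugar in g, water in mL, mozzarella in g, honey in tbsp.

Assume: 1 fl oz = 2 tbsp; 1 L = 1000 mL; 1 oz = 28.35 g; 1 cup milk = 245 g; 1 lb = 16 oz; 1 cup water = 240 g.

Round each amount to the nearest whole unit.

Scaling factor: 52/8 = 13/2 = 6.5.
milk: 5 oz × 13/2 × 28.35 g/oz ÷ 245 g/cup ≈ 4 cup
granulated sugar: 1.75 lb × 13/2 × 16 oz/lb × 28.35 g/oz ≈ 5160 g
water: 0.75 L × 13/2 × 1000 mL/L = 4875 mL
mozzarella: (3 lb + 6 oz = 3.375 lb) × 13/2 × 16 oz/lb × 28.35 g/oz ≈ 9951 g
honey: 8 tbsp × 13/2 = 52 tbsp

milk: 4 cup; granulated sugar: 5160 g; water: 4875 mL; mozzarella: 9951 g; honey: 52 tbsp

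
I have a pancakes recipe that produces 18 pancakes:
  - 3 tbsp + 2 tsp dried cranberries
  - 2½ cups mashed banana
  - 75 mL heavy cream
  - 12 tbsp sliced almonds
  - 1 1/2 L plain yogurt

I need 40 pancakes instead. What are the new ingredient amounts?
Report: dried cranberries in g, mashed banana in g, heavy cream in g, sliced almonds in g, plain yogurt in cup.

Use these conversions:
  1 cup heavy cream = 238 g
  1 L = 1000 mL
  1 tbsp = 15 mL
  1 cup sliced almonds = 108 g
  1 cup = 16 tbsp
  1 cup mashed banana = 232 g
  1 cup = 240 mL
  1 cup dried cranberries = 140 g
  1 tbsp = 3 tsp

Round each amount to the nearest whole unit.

dried cranberries: 71 g; mashed banana: 1289 g; heavy cream: 165 g; sliced almonds: 180 g; plain yogurt: 14 cup

Scaling factor: 40/18 = 20/9.
dried cranberries: (3 tbsp + 2 tsp = 11/3 tbsp) × 20/9 ÷ 16 tbsp/cup × 140 g/cup ≈ 71 g
mashed banana: 2.5 cup × 20/9 × 232 g/cup ≈ 1289 g
heavy cream: 75 mL × 20/9 ÷ 240 mL/cup × 238 g/cup ≈ 165 g
sliced almonds: 12 tbsp × 20/9 ÷ 16 tbsp/cup × 108 g/cup = 180 g
plain yogurt: 1.5 L × 20/9 × 1000 mL/L ÷ 240 mL/cup ≈ 14 cup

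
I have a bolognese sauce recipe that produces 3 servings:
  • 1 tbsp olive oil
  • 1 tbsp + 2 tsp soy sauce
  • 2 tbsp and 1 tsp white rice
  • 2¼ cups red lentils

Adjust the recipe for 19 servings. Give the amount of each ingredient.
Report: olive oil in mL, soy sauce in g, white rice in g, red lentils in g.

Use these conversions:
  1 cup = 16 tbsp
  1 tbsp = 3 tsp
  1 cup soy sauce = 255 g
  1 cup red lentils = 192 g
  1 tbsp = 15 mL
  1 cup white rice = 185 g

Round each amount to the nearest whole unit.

Scaling factor: 19/3.
olive oil: 1 tbsp × 19/3 × 15 mL/tbsp = 95 mL
soy sauce: (1 tbsp + 2 tsp = 5/3 tbsp) × 19/3 ÷ 16 tbsp/cup × 255 g/cup ≈ 168 g
white rice: (2 tbsp + 1 tsp = 7/3 tbsp) × 19/3 ÷ 16 tbsp/cup × 185 g/cup ≈ 171 g
red lentils: 2.25 cup × 19/3 × 192 g/cup = 2736 g

olive oil: 95 mL; soy sauce: 168 g; white rice: 171 g; red lentils: 2736 g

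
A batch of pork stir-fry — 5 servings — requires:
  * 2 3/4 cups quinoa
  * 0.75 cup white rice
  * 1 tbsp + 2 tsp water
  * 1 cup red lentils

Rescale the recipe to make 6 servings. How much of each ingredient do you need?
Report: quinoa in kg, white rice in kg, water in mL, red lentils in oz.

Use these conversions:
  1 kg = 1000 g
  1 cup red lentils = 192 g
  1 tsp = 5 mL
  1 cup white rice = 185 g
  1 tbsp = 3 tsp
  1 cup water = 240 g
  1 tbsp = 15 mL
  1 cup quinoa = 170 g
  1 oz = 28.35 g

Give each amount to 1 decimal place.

Scaling factor: 6/5 = 1.2.
quinoa: 2.75 cup × 6/5 × 170 g/cup ÷ 1000 g/kg ≈ 0.6 kg
white rice: 0.75 cup × 6/5 × 185 g/cup ÷ 1000 g/kg ≈ 0.2 kg
water: (1 tbsp + 2 tsp = 5/3 tbsp) × 6/5 × 15 mL/tbsp = 30.0 mL
red lentils: 1 cup × 6/5 × 192 g/cup ÷ 28.35 g/oz ≈ 8.1 oz

quinoa: 0.6 kg; white rice: 0.2 kg; water: 30.0 mL; red lentils: 8.1 oz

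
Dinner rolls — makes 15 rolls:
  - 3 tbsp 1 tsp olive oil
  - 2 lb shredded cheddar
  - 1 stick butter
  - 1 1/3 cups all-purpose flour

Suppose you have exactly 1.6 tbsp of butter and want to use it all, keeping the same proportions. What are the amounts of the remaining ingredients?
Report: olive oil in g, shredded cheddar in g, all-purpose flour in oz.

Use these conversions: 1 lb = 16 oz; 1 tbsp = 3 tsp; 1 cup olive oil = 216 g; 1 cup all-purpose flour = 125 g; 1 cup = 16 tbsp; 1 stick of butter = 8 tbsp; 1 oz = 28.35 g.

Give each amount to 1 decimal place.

The original recipe has 8 tbsp of butter, so the scaling factor is 1.6 ÷ 8 = 1/5 = 0.2.
olive oil: (3 tbsp + 1 tsp = 10/3 tbsp) × 1/5 ÷ 16 tbsp/cup × 216 g/cup = 9.0 g
shredded cheddar: 2 lb × 1/5 × 16 oz/lb × 28.35 g/oz ≈ 181.4 g
all-purpose flour: 4/3 cup × 1/5 × 125 g/cup ÷ 28.35 g/oz ≈ 1.2 oz

olive oil: 9.0 g; shredded cheddar: 181.4 g; all-purpose flour: 1.2 oz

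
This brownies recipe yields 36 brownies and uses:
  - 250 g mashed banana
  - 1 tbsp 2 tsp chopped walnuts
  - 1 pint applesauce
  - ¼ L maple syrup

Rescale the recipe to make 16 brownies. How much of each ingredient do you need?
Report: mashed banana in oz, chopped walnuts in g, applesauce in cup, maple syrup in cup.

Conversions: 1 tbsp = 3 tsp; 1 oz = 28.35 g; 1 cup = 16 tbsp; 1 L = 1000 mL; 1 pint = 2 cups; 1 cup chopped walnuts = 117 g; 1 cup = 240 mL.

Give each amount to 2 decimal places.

mashed banana: 3.92 oz; chopped walnuts: 5.42 g; applesauce: 0.89 cup; maple syrup: 0.46 cup

Scaling factor: 16/36 = 4/9.
mashed banana: 250 g × 4/9 ÷ 28.35 g/oz ≈ 3.92 oz
chopped walnuts: (1 tbsp + 2 tsp = 5/3 tbsp) × 4/9 ÷ 16 tbsp/cup × 117 g/cup ≈ 5.42 g
applesauce: 1 pint × 4/9 × 2 cup/pint ≈ 0.89 cup
maple syrup: 0.25 L × 4/9 × 1000 mL/L ÷ 240 mL/cup ≈ 0.46 cup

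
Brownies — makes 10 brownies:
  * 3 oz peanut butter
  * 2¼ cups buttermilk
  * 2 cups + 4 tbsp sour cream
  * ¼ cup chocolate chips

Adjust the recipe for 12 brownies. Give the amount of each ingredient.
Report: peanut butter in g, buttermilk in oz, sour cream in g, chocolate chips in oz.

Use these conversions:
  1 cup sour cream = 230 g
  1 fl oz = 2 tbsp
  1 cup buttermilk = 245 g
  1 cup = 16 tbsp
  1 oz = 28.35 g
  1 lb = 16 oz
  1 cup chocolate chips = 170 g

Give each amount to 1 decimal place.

Scaling factor: 12/10 = 6/5 = 1.2.
peanut butter: 3 oz × 6/5 × 28.35 g/oz ≈ 102.1 g
buttermilk: 2.25 cup × 6/5 × 245 g/cup ÷ 28.35 g/oz ≈ 23.3 oz
sour cream: (2 cup + 4 tbsp = 2.25 cup) × 6/5 × 230 g/cup = 621.0 g
chocolate chips: 0.25 cup × 6/5 × 170 g/cup ÷ 28.35 g/oz ≈ 1.8 oz

peanut butter: 102.1 g; buttermilk: 23.3 oz; sour cream: 621.0 g; chocolate chips: 1.8 oz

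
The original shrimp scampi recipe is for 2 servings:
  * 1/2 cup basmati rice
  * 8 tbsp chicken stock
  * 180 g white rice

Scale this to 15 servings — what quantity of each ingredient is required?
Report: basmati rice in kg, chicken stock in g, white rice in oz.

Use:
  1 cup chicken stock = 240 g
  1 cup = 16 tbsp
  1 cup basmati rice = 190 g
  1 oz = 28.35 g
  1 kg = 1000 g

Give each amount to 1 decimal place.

basmati rice: 0.7 kg; chicken stock: 900.0 g; white rice: 47.6 oz

Scaling factor: 15/2 = 7.5.
basmati rice: 0.5 cup × 15/2 × 190 g/cup ÷ 1000 g/kg ≈ 0.7 kg
chicken stock: 8 tbsp × 15/2 ÷ 16 tbsp/cup × 240 g/cup = 900.0 g
white rice: 180 g × 15/2 ÷ 28.35 g/oz ≈ 47.6 oz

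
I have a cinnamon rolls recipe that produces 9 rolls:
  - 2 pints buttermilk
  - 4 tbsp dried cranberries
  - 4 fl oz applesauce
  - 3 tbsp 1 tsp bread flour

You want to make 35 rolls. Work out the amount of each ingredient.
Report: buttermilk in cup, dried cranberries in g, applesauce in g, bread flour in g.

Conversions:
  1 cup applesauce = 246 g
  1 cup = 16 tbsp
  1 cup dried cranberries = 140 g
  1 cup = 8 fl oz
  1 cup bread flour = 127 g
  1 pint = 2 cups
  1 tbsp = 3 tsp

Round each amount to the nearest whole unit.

Scaling factor: 35/9.
buttermilk: 2 pint × 35/9 × 2 cup/pint ≈ 16 cup
dried cranberries: 4 tbsp × 35/9 ÷ 16 tbsp/cup × 140 g/cup ≈ 136 g
applesauce: 4 fl oz × 35/9 ÷ 8 fl oz/cup × 246 g/cup ≈ 478 g
bread flour: (3 tbsp + 1 tsp = 10/3 tbsp) × 35/9 ÷ 16 tbsp/cup × 127 g/cup ≈ 103 g

buttermilk: 16 cup; dried cranberries: 136 g; applesauce: 478 g; bread flour: 103 g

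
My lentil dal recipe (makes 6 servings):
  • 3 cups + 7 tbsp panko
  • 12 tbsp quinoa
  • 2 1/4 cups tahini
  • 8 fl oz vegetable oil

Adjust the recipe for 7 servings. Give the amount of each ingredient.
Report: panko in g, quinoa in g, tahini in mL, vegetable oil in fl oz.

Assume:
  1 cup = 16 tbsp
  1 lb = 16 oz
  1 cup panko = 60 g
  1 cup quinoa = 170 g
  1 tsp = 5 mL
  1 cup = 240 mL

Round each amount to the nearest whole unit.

panko: 241 g; quinoa: 149 g; tahini: 630 mL; vegetable oil: 9 fl oz

Scaling factor: 7/6.
panko: (3 cup + 7 tbsp = 3.4375 cup) × 7/6 × 60 g/cup ≈ 241 g
quinoa: 12 tbsp × 7/6 ÷ 16 tbsp/cup × 170 g/cup ≈ 149 g
tahini: 2.25 cup × 7/6 × 240 mL/cup = 630 mL
vegetable oil: 8 fl oz × 7/6 ≈ 9 fl oz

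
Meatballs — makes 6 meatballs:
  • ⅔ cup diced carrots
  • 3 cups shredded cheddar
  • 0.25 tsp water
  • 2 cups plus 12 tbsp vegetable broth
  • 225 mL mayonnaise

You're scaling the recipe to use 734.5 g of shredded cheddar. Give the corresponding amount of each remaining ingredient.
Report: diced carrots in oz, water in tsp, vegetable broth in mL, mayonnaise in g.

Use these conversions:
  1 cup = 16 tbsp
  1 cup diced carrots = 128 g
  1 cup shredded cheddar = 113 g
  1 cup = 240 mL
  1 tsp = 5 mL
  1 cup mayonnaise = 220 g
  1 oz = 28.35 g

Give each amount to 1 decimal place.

diced carrots: 6.5 oz; water: 0.5 tsp; vegetable broth: 1430.0 mL; mayonnaise: 446.9 g

The original recipe has 339 g of shredded cheddar, so the scaling factor is 734.5 ÷ 339 = 13/6.
diced carrots: 2/3 cup × 13/6 × 128 g/cup ÷ 28.35 g/oz ≈ 6.5 oz
water: 0.25 tsp × 13/6 ≈ 0.5 tsp
vegetable broth: (2 cup + 12 tbsp = 2.75 cup) × 13/6 × 240 mL/cup = 1430.0 mL
mayonnaise: 225 mL × 13/6 ÷ 240 mL/cup × 220 g/cup ≈ 446.9 g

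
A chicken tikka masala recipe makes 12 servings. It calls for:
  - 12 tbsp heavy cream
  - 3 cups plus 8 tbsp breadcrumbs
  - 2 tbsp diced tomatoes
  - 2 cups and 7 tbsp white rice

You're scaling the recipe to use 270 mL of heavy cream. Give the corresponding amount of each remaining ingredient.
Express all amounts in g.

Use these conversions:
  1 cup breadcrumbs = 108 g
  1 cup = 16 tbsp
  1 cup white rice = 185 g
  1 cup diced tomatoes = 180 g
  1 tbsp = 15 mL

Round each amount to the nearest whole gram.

breadcrumbs: 567 g; diced tomatoes: 34 g; white rice: 676 g

The original recipe has 180 mL of heavy cream, so the scaling factor is 270 ÷ 180 = 3/2 = 1.5.
breadcrumbs: (3 cup + 8 tbsp = 3.5 cup) × 3/2 × 108 g/cup = 567 g
diced tomatoes: 2 tbsp × 3/2 ÷ 16 tbsp/cup × 180 g/cup ≈ 34 g
white rice: (2 cup + 7 tbsp = 2.4375 cup) × 3/2 × 185 g/cup ≈ 676 g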